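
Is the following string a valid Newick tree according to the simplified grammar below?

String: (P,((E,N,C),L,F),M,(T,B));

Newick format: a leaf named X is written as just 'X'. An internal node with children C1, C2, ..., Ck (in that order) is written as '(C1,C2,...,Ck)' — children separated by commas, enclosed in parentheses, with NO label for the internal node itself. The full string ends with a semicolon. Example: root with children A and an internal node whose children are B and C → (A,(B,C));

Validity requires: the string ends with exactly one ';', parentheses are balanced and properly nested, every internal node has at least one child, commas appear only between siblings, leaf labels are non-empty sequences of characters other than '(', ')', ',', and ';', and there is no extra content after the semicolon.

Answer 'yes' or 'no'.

Input: (P,((E,N,C),L,F),M,(T,B));
Paren balance: 4 '(' vs 4 ')' OK
Ends with single ';': True
Full parse: OK
Valid: True

Answer: yes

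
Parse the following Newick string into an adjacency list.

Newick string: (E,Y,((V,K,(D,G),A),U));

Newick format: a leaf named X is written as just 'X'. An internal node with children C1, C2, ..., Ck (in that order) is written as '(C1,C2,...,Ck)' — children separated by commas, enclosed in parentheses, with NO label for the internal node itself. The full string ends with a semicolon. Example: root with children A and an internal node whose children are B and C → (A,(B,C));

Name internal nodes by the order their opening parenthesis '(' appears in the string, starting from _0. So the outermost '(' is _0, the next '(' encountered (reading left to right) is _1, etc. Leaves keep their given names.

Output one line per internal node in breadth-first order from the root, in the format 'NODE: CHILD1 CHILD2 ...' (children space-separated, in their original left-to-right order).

Answer: _0: E Y _1
_1: _2 U
_2: V K _3 A
_3: D G

Derivation:
Input: (E,Y,((V,K,(D,G),A),U));
Scanning left-to-right, naming '(' by encounter order:
  pos 0: '(' -> open internal node _0 (depth 1)
  pos 5: '(' -> open internal node _1 (depth 2)
  pos 6: '(' -> open internal node _2 (depth 3)
  pos 11: '(' -> open internal node _3 (depth 4)
  pos 15: ')' -> close internal node _3 (now at depth 3)
  pos 18: ')' -> close internal node _2 (now at depth 2)
  pos 21: ')' -> close internal node _1 (now at depth 1)
  pos 22: ')' -> close internal node _0 (now at depth 0)
Total internal nodes: 4
BFS adjacency from root:
  _0: E Y _1
  _1: _2 U
  _2: V K _3 A
  _3: D G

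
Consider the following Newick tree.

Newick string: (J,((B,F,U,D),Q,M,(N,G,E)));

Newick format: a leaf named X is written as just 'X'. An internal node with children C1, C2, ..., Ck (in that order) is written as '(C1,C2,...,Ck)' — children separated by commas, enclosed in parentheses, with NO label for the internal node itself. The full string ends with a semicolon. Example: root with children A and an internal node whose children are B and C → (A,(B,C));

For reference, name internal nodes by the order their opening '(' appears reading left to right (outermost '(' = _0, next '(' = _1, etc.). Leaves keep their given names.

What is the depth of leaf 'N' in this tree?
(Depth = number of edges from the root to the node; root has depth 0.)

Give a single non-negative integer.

Answer: 3

Derivation:
Newick: (J,((B,F,U,D),Q,M,(N,G,E)));
Naming internals by '(' encounter order: outermost '(' = _0, next = _1, ...
Query node: N
Path from root: _0 -> _1 -> _3 -> N
Depth of N: 3 (number of edges from root)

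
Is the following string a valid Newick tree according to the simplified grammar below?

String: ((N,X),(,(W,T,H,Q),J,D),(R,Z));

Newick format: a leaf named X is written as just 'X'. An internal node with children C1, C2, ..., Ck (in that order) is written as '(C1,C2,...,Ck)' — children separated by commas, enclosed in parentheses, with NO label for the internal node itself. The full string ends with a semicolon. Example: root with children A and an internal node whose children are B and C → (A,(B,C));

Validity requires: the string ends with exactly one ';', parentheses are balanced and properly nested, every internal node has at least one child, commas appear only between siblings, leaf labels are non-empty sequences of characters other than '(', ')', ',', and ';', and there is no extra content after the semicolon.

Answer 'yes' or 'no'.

Answer: no

Derivation:
Input: ((N,X),(,(W,T,H,Q),J,D),(R,Z));
Paren balance: 5 '(' vs 5 ')' OK
Ends with single ';': True
Full parse: FAILS (empty leaf label at pos 8)
Valid: False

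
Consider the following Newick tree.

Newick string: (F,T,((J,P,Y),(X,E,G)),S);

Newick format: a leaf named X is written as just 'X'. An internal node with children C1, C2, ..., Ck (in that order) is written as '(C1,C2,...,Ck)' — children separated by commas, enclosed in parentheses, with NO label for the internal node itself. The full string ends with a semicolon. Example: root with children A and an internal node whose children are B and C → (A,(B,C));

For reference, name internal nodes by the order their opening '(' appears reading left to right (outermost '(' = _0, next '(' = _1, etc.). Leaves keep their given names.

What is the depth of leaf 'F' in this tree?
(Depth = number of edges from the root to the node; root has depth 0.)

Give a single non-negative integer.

Answer: 1

Derivation:
Newick: (F,T,((J,P,Y),(X,E,G)),S);
Naming internals by '(' encounter order: outermost '(' = _0, next = _1, ...
Query node: F
Path from root: _0 -> F
Depth of F: 1 (number of edges from root)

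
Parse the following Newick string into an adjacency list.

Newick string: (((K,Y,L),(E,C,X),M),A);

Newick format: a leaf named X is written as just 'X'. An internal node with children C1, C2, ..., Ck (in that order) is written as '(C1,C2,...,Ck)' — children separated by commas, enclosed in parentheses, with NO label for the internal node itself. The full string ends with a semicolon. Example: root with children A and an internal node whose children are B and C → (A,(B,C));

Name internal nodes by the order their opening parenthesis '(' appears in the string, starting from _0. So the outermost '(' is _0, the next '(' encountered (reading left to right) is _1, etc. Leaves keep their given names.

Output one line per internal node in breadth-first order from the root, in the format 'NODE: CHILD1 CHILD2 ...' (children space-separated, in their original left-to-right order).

Answer: _0: _1 A
_1: _2 _3 M
_2: K Y L
_3: E C X

Derivation:
Input: (((K,Y,L),(E,C,X),M),A);
Scanning left-to-right, naming '(' by encounter order:
  pos 0: '(' -> open internal node _0 (depth 1)
  pos 1: '(' -> open internal node _1 (depth 2)
  pos 2: '(' -> open internal node _2 (depth 3)
  pos 8: ')' -> close internal node _2 (now at depth 2)
  pos 10: '(' -> open internal node _3 (depth 3)
  pos 16: ')' -> close internal node _3 (now at depth 2)
  pos 19: ')' -> close internal node _1 (now at depth 1)
  pos 22: ')' -> close internal node _0 (now at depth 0)
Total internal nodes: 4
BFS adjacency from root:
  _0: _1 A
  _1: _2 _3 M
  _2: K Y L
  _3: E C X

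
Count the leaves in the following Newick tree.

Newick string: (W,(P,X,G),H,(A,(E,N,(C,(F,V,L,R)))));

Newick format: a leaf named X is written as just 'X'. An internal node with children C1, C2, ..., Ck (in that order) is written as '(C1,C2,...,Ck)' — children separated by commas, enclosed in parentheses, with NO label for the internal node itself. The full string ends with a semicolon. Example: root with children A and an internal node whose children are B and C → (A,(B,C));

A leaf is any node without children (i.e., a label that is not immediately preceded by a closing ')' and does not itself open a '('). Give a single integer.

Newick: (W,(P,X,G),H,(A,(E,N,(C,(F,V,L,R)))));
Scan left-to-right; a leaf is any maximal label run not followed by '(':
  pos 1: leaf 'W' → count = 1
  pos 4: leaf 'P' → count = 2
  pos 6: leaf 'X' → count = 3
  pos 8: leaf 'G' → count = 4
  pos 11: leaf 'H' → count = 5
  pos 14: leaf 'A' → count = 6
  pos 17: leaf 'E' → count = 7
  pos 19: leaf 'N' → count = 8
  pos 22: leaf 'C' → count = 9
  pos 25: leaf 'F' → count = 10
  pos 27: leaf 'V' → count = 11
  pos 29: leaf 'L' → count = 12
  pos 31: leaf 'R' → count = 13
Total leaves: 13

Answer: 13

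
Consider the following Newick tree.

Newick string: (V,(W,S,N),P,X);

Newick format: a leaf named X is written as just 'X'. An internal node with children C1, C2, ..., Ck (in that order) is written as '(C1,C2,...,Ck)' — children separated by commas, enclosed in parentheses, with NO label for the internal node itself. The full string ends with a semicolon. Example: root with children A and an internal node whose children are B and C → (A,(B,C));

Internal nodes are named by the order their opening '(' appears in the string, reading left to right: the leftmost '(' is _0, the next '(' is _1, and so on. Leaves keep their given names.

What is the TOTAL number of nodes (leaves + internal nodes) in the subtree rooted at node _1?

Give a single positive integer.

Answer: 4

Derivation:
Newick: (V,(W,S,N),P,X);
Locate _1: it is the '(' at position 3 (the 2nd '(' reading left to right).
Query: subtree rooted at _1
_1: subtree_size = 1 + 3
  W: subtree_size = 1 + 0
  S: subtree_size = 1 + 0
  N: subtree_size = 1 + 0
Total subtree size of _1: 4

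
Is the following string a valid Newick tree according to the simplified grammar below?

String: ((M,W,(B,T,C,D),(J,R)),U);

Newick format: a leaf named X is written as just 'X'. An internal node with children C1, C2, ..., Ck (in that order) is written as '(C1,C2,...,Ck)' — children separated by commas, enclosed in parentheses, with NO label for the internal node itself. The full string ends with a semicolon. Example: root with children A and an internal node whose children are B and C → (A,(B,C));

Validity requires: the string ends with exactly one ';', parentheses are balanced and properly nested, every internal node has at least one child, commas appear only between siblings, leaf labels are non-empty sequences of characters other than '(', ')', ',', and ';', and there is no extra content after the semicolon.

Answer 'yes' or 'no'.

Input: ((M,W,(B,T,C,D),(J,R)),U);
Paren balance: 4 '(' vs 4 ')' OK
Ends with single ';': True
Full parse: OK
Valid: True

Answer: yes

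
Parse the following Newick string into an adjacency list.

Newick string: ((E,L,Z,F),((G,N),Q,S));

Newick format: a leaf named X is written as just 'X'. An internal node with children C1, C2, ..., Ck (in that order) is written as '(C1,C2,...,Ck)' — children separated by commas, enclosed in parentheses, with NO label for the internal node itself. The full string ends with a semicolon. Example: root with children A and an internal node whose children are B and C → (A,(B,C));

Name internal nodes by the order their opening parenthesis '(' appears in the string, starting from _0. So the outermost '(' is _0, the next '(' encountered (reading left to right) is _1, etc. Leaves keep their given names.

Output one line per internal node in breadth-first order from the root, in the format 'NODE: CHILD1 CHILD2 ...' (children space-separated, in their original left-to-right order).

Answer: _0: _1 _2
_1: E L Z F
_2: _3 Q S
_3: G N

Derivation:
Input: ((E,L,Z,F),((G,N),Q,S));
Scanning left-to-right, naming '(' by encounter order:
  pos 0: '(' -> open internal node _0 (depth 1)
  pos 1: '(' -> open internal node _1 (depth 2)
  pos 9: ')' -> close internal node _1 (now at depth 1)
  pos 11: '(' -> open internal node _2 (depth 2)
  pos 12: '(' -> open internal node _3 (depth 3)
  pos 16: ')' -> close internal node _3 (now at depth 2)
  pos 21: ')' -> close internal node _2 (now at depth 1)
  pos 22: ')' -> close internal node _0 (now at depth 0)
Total internal nodes: 4
BFS adjacency from root:
  _0: _1 _2
  _1: E L Z F
  _2: _3 Q S
  _3: G N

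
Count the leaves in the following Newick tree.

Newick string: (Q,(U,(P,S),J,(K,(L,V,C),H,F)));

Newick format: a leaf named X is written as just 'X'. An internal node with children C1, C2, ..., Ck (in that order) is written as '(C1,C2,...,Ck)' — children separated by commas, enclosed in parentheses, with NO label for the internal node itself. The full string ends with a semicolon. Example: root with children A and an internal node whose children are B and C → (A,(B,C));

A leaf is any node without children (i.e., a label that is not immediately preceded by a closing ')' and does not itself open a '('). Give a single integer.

Newick: (Q,(U,(P,S),J,(K,(L,V,C),H,F)));
Scan left-to-right; a leaf is any maximal label run not followed by '(':
  pos 1: leaf 'Q' → count = 1
  pos 4: leaf 'U' → count = 2
  pos 7: leaf 'P' → count = 3
  pos 9: leaf 'S' → count = 4
  pos 12: leaf 'J' → count = 5
  pos 15: leaf 'K' → count = 6
  pos 18: leaf 'L' → count = 7
  pos 20: leaf 'V' → count = 8
  pos 22: leaf 'C' → count = 9
  pos 25: leaf 'H' → count = 10
  pos 27: leaf 'F' → count = 11
Total leaves: 11

Answer: 11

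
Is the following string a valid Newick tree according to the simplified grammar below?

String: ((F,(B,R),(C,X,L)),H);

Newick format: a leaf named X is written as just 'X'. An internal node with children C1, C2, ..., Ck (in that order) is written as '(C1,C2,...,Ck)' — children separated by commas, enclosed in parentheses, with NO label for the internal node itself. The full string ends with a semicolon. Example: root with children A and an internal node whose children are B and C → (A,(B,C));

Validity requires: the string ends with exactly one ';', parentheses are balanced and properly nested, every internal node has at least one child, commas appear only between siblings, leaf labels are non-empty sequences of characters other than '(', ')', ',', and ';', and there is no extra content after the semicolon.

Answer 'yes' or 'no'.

Answer: yes

Derivation:
Input: ((F,(B,R),(C,X,L)),H);
Paren balance: 4 '(' vs 4 ')' OK
Ends with single ';': True
Full parse: OK
Valid: True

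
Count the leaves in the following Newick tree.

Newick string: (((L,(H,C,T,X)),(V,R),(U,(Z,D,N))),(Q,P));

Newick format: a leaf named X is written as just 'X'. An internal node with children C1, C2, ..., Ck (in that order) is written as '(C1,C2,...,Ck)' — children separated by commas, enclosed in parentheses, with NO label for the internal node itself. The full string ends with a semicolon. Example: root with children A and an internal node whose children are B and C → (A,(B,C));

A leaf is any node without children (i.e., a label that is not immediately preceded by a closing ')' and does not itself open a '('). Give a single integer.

Newick: (((L,(H,C,T,X)),(V,R),(U,(Z,D,N))),(Q,P));
Scan left-to-right; a leaf is any maximal label run not followed by '(':
  pos 3: leaf 'L' → count = 1
  pos 6: leaf 'H' → count = 2
  pos 8: leaf 'C' → count = 3
  pos 10: leaf 'T' → count = 4
  pos 12: leaf 'X' → count = 5
  pos 17: leaf 'V' → count = 6
  pos 19: leaf 'R' → count = 7
  pos 23: leaf 'U' → count = 8
  pos 26: leaf 'Z' → count = 9
  pos 28: leaf 'D' → count = 10
  pos 30: leaf 'N' → count = 11
  pos 36: leaf 'Q' → count = 12
  pos 38: leaf 'P' → count = 13
Total leaves: 13

Answer: 13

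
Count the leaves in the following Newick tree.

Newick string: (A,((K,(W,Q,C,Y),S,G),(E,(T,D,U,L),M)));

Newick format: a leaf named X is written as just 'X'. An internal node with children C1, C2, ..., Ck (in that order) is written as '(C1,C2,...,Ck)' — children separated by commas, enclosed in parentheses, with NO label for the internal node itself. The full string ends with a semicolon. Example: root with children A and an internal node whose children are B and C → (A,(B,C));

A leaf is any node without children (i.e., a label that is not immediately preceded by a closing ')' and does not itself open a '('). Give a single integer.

Newick: (A,((K,(W,Q,C,Y),S,G),(E,(T,D,U,L),M)));
Scan left-to-right; a leaf is any maximal label run not followed by '(':
  pos 1: leaf 'A' → count = 1
  pos 5: leaf 'K' → count = 2
  pos 8: leaf 'W' → count = 3
  pos 10: leaf 'Q' → count = 4
  pos 12: leaf 'C' → count = 5
  pos 14: leaf 'Y' → count = 6
  pos 17: leaf 'S' → count = 7
  pos 19: leaf 'G' → count = 8
  pos 23: leaf 'E' → count = 9
  pos 26: leaf 'T' → count = 10
  pos 28: leaf 'D' → count = 11
  pos 30: leaf 'U' → count = 12
  pos 32: leaf 'L' → count = 13
  pos 35: leaf 'M' → count = 14
Total leaves: 14

Answer: 14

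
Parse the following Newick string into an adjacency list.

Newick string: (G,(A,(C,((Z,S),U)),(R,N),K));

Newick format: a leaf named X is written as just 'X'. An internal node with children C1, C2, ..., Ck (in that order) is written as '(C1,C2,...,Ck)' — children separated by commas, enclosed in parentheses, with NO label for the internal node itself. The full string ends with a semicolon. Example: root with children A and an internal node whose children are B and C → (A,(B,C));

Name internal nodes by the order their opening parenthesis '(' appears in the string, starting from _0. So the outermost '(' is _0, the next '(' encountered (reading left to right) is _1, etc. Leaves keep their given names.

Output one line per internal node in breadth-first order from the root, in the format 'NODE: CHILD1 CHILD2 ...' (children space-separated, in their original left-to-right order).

Input: (G,(A,(C,((Z,S),U)),(R,N),K));
Scanning left-to-right, naming '(' by encounter order:
  pos 0: '(' -> open internal node _0 (depth 1)
  pos 3: '(' -> open internal node _1 (depth 2)
  pos 6: '(' -> open internal node _2 (depth 3)
  pos 9: '(' -> open internal node _3 (depth 4)
  pos 10: '(' -> open internal node _4 (depth 5)
  pos 14: ')' -> close internal node _4 (now at depth 4)
  pos 17: ')' -> close internal node _3 (now at depth 3)
  pos 18: ')' -> close internal node _2 (now at depth 2)
  pos 20: '(' -> open internal node _5 (depth 3)
  pos 24: ')' -> close internal node _5 (now at depth 2)
  pos 27: ')' -> close internal node _1 (now at depth 1)
  pos 28: ')' -> close internal node _0 (now at depth 0)
Total internal nodes: 6
BFS adjacency from root:
  _0: G _1
  _1: A _2 _5 K
  _2: C _3
  _5: R N
  _3: _4 U
  _4: Z S

Answer: _0: G _1
_1: A _2 _5 K
_2: C _3
_5: R N
_3: _4 U
_4: Z S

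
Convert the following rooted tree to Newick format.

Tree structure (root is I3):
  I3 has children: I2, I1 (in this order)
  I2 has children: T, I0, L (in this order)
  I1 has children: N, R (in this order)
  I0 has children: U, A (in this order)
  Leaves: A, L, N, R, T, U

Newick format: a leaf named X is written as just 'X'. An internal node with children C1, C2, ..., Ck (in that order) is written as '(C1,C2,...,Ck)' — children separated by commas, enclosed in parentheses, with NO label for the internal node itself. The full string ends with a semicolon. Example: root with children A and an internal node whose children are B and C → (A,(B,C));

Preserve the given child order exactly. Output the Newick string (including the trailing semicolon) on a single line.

Answer: ((T,(U,A),L),(N,R));

Derivation:
internal I3 with children ['I2', 'I1']
  internal I2 with children ['T', 'I0', 'L']
    leaf 'T' → 'T'
    internal I0 with children ['U', 'A']
      leaf 'U' → 'U'
      leaf 'A' → 'A'
    → '(U,A)'
    leaf 'L' → 'L'
  → '(T,(U,A),L)'
  internal I1 with children ['N', 'R']
    leaf 'N' → 'N'
    leaf 'R' → 'R'
  → '(N,R)'
→ '((T,(U,A),L),(N,R))'
Final: ((T,(U,A),L),(N,R));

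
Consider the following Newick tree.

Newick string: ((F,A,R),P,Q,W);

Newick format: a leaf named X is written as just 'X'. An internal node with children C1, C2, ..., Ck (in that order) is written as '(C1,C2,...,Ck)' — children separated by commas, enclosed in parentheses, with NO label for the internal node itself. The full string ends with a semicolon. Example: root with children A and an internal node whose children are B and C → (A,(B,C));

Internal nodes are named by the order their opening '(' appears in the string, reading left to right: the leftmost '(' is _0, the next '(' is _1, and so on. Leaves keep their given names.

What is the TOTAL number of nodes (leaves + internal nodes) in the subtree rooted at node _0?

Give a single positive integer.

Newick: ((F,A,R),P,Q,W);
Locate _0: it is the '(' at position 0 (the 1st '(' reading left to right).
Query: subtree rooted at _0
_0: subtree_size = 1 + 7
  _1: subtree_size = 1 + 3
    F: subtree_size = 1 + 0
    A: subtree_size = 1 + 0
    R: subtree_size = 1 + 0
  P: subtree_size = 1 + 0
  Q: subtree_size = 1 + 0
  W: subtree_size = 1 + 0
Total subtree size of _0: 8

Answer: 8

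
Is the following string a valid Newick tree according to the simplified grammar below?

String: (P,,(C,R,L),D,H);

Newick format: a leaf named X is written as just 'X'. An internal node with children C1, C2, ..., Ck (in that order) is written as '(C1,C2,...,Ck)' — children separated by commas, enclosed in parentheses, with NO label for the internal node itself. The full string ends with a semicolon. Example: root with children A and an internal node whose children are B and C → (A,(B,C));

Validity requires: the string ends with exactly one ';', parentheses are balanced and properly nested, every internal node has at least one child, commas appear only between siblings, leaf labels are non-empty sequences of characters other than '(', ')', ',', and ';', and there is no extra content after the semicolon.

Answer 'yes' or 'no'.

Input: (P,,(C,R,L),D,H);
Paren balance: 2 '(' vs 2 ')' OK
Ends with single ';': True
Full parse: FAILS (empty leaf label at pos 3)
Valid: False

Answer: no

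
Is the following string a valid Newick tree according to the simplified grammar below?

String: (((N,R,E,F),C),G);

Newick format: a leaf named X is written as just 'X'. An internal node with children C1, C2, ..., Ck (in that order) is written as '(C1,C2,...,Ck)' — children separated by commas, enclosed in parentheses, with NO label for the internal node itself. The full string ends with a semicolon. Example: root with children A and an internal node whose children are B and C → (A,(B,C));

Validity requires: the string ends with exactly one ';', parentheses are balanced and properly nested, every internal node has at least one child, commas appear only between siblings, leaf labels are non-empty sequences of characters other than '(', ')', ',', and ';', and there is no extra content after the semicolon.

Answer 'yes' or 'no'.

Answer: yes

Derivation:
Input: (((N,R,E,F),C),G);
Paren balance: 3 '(' vs 3 ')' OK
Ends with single ';': True
Full parse: OK
Valid: True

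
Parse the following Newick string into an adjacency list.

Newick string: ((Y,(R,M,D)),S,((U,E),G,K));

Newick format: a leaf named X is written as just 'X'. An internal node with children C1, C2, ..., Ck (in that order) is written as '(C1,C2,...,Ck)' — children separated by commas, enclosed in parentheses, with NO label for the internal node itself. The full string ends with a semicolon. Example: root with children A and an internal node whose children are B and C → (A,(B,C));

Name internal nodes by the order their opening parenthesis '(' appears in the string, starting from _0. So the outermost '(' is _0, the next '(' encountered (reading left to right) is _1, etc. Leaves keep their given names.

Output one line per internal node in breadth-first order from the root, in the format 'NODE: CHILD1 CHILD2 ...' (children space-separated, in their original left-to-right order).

Input: ((Y,(R,M,D)),S,((U,E),G,K));
Scanning left-to-right, naming '(' by encounter order:
  pos 0: '(' -> open internal node _0 (depth 1)
  pos 1: '(' -> open internal node _1 (depth 2)
  pos 4: '(' -> open internal node _2 (depth 3)
  pos 10: ')' -> close internal node _2 (now at depth 2)
  pos 11: ')' -> close internal node _1 (now at depth 1)
  pos 15: '(' -> open internal node _3 (depth 2)
  pos 16: '(' -> open internal node _4 (depth 3)
  pos 20: ')' -> close internal node _4 (now at depth 2)
  pos 25: ')' -> close internal node _3 (now at depth 1)
  pos 26: ')' -> close internal node _0 (now at depth 0)
Total internal nodes: 5
BFS adjacency from root:
  _0: _1 S _3
  _1: Y _2
  _3: _4 G K
  _2: R M D
  _4: U E

Answer: _0: _1 S _3
_1: Y _2
_3: _4 G K
_2: R M D
_4: U E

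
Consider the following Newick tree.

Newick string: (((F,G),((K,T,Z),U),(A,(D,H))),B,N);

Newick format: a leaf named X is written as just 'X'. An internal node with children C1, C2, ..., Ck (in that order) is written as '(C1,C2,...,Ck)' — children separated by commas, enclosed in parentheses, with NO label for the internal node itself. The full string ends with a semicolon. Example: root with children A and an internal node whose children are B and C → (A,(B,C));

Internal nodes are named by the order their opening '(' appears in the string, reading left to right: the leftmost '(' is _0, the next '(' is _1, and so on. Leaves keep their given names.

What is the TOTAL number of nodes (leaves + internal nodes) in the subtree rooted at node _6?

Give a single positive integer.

Newick: (((F,G),((K,T,Z),U),(A,(D,H))),B,N);
Locate _6: it is the '(' at position 23 (the 7th '(' reading left to right).
Query: subtree rooted at _6
_6: subtree_size = 1 + 2
  D: subtree_size = 1 + 0
  H: subtree_size = 1 + 0
Total subtree size of _6: 3

Answer: 3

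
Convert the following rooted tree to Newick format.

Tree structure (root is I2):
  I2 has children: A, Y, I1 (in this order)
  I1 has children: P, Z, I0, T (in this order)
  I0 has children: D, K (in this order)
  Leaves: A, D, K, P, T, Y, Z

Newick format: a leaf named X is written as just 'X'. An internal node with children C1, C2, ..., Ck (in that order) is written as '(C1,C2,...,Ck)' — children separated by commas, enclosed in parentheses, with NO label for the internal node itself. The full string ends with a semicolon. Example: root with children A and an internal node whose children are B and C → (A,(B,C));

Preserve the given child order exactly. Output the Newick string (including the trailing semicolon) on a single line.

internal I2 with children ['A', 'Y', 'I1']
  leaf 'A' → 'A'
  leaf 'Y' → 'Y'
  internal I1 with children ['P', 'Z', 'I0', 'T']
    leaf 'P' → 'P'
    leaf 'Z' → 'Z'
    internal I0 with children ['D', 'K']
      leaf 'D' → 'D'
      leaf 'K' → 'K'
    → '(D,K)'
    leaf 'T' → 'T'
  → '(P,Z,(D,K),T)'
→ '(A,Y,(P,Z,(D,K),T))'
Final: (A,Y,(P,Z,(D,K),T));

Answer: (A,Y,(P,Z,(D,K),T));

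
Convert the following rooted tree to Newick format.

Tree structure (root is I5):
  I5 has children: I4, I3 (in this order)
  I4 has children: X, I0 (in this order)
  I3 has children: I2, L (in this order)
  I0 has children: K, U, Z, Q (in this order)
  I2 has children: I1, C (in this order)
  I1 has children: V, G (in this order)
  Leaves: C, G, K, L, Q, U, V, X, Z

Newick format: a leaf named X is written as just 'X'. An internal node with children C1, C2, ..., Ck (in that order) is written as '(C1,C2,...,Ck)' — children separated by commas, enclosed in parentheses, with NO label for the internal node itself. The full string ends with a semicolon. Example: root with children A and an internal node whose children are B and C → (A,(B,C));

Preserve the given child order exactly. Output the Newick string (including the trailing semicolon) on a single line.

Answer: ((X,(K,U,Z,Q)),(((V,G),C),L));

Derivation:
internal I5 with children ['I4', 'I3']
  internal I4 with children ['X', 'I0']
    leaf 'X' → 'X'
    internal I0 with children ['K', 'U', 'Z', 'Q']
      leaf 'K' → 'K'
      leaf 'U' → 'U'
      leaf 'Z' → 'Z'
      leaf 'Q' → 'Q'
    → '(K,U,Z,Q)'
  → '(X,(K,U,Z,Q))'
  internal I3 with children ['I2', 'L']
    internal I2 with children ['I1', 'C']
      internal I1 with children ['V', 'G']
        leaf 'V' → 'V'
        leaf 'G' → 'G'
      → '(V,G)'
      leaf 'C' → 'C'
    → '((V,G),C)'
    leaf 'L' → 'L'
  → '(((V,G),C),L)'
→ '((X,(K,U,Z,Q)),(((V,G),C),L))'
Final: ((X,(K,U,Z,Q)),(((V,G),C),L));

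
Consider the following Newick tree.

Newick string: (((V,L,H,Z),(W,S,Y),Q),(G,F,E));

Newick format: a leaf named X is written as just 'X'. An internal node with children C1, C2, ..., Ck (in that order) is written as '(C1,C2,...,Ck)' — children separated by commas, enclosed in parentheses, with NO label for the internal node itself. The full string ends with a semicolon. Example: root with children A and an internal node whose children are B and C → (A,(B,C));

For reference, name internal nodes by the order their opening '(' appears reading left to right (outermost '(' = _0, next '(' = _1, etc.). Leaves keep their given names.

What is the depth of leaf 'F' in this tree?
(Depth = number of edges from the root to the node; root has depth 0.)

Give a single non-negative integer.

Answer: 2

Derivation:
Newick: (((V,L,H,Z),(W,S,Y),Q),(G,F,E));
Naming internals by '(' encounter order: outermost '(' = _0, next = _1, ...
Query node: F
Path from root: _0 -> _4 -> F
Depth of F: 2 (number of edges from root)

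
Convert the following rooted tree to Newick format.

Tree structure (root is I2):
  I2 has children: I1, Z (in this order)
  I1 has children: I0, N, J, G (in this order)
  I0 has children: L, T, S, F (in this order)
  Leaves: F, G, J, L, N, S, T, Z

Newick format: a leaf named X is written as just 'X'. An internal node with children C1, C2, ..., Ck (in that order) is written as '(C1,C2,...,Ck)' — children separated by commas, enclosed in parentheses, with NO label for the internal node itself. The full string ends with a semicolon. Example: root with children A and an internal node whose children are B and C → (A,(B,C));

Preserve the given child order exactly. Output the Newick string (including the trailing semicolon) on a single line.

Answer: (((L,T,S,F),N,J,G),Z);

Derivation:
internal I2 with children ['I1', 'Z']
  internal I1 with children ['I0', 'N', 'J', 'G']
    internal I0 with children ['L', 'T', 'S', 'F']
      leaf 'L' → 'L'
      leaf 'T' → 'T'
      leaf 'S' → 'S'
      leaf 'F' → 'F'
    → '(L,T,S,F)'
    leaf 'N' → 'N'
    leaf 'J' → 'J'
    leaf 'G' → 'G'
  → '((L,T,S,F),N,J,G)'
  leaf 'Z' → 'Z'
→ '(((L,T,S,F),N,J,G),Z)'
Final: (((L,T,S,F),N,J,G),Z);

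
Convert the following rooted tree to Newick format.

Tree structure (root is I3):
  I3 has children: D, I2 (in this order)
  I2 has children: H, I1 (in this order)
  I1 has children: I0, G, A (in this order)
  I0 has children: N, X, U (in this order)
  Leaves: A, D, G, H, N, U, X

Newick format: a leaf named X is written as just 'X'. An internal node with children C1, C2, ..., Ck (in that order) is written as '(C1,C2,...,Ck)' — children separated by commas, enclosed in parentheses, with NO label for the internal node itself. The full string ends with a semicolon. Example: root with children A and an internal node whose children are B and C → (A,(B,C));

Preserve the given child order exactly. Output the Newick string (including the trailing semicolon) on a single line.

internal I3 with children ['D', 'I2']
  leaf 'D' → 'D'
  internal I2 with children ['H', 'I1']
    leaf 'H' → 'H'
    internal I1 with children ['I0', 'G', 'A']
      internal I0 with children ['N', 'X', 'U']
        leaf 'N' → 'N'
        leaf 'X' → 'X'
        leaf 'U' → 'U'
      → '(N,X,U)'
      leaf 'G' → 'G'
      leaf 'A' → 'A'
    → '((N,X,U),G,A)'
  → '(H,((N,X,U),G,A))'
→ '(D,(H,((N,X,U),G,A)))'
Final: (D,(H,((N,X,U),G,A)));

Answer: (D,(H,((N,X,U),G,A)));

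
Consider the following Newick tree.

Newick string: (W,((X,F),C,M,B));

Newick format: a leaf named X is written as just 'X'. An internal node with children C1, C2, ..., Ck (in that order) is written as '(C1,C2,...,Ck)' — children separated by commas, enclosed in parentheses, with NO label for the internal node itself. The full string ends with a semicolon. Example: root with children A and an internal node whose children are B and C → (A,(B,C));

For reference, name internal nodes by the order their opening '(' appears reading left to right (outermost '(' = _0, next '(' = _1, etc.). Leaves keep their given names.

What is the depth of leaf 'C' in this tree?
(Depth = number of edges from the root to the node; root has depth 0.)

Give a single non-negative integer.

Answer: 2

Derivation:
Newick: (W,((X,F),C,M,B));
Naming internals by '(' encounter order: outermost '(' = _0, next = _1, ...
Query node: C
Path from root: _0 -> _1 -> C
Depth of C: 2 (number of edges from root)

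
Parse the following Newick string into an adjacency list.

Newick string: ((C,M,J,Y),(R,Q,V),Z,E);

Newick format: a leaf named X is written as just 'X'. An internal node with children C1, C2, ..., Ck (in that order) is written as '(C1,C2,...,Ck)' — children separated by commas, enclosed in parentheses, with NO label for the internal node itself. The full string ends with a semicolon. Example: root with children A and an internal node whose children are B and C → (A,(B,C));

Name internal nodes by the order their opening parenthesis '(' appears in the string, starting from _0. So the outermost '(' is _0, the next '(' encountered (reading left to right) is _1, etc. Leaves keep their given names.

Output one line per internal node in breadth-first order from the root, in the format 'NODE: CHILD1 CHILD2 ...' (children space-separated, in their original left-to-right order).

Input: ((C,M,J,Y),(R,Q,V),Z,E);
Scanning left-to-right, naming '(' by encounter order:
  pos 0: '(' -> open internal node _0 (depth 1)
  pos 1: '(' -> open internal node _1 (depth 2)
  pos 9: ')' -> close internal node _1 (now at depth 1)
  pos 11: '(' -> open internal node _2 (depth 2)
  pos 17: ')' -> close internal node _2 (now at depth 1)
  pos 22: ')' -> close internal node _0 (now at depth 0)
Total internal nodes: 3
BFS adjacency from root:
  _0: _1 _2 Z E
  _1: C M J Y
  _2: R Q V

Answer: _0: _1 _2 Z E
_1: C M J Y
_2: R Q V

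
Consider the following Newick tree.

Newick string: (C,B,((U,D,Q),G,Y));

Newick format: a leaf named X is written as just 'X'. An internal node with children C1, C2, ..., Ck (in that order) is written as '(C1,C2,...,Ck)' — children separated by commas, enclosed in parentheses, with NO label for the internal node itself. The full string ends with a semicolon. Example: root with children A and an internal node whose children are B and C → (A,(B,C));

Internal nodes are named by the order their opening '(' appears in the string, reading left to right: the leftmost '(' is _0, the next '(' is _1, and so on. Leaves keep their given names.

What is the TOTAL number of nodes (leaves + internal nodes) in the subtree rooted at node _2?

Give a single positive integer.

Newick: (C,B,((U,D,Q),G,Y));
Locate _2: it is the '(' at position 6 (the 3rd '(' reading left to right).
Query: subtree rooted at _2
_2: subtree_size = 1 + 3
  U: subtree_size = 1 + 0
  D: subtree_size = 1 + 0
  Q: subtree_size = 1 + 0
Total subtree size of _2: 4

Answer: 4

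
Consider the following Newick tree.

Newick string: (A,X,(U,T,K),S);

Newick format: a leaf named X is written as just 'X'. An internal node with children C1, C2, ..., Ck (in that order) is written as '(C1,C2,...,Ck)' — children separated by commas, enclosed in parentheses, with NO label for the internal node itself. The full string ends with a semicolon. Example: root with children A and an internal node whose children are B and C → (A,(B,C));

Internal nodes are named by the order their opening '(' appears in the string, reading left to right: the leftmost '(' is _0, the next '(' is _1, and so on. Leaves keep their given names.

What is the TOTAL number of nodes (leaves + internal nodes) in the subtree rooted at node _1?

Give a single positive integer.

Answer: 4

Derivation:
Newick: (A,X,(U,T,K),S);
Locate _1: it is the '(' at position 5 (the 2nd '(' reading left to right).
Query: subtree rooted at _1
_1: subtree_size = 1 + 3
  U: subtree_size = 1 + 0
  T: subtree_size = 1 + 0
  K: subtree_size = 1 + 0
Total subtree size of _1: 4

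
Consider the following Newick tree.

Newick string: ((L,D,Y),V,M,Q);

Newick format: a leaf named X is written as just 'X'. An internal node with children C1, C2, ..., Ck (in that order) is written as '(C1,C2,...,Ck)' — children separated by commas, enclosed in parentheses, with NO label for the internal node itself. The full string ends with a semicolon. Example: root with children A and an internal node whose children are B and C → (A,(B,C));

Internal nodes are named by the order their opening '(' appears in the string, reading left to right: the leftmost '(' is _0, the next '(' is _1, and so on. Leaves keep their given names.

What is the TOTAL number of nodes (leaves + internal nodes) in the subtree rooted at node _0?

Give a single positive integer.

Newick: ((L,D,Y),V,M,Q);
Locate _0: it is the '(' at position 0 (the 1st '(' reading left to right).
Query: subtree rooted at _0
_0: subtree_size = 1 + 7
  _1: subtree_size = 1 + 3
    L: subtree_size = 1 + 0
    D: subtree_size = 1 + 0
    Y: subtree_size = 1 + 0
  V: subtree_size = 1 + 0
  M: subtree_size = 1 + 0
  Q: subtree_size = 1 + 0
Total subtree size of _0: 8

Answer: 8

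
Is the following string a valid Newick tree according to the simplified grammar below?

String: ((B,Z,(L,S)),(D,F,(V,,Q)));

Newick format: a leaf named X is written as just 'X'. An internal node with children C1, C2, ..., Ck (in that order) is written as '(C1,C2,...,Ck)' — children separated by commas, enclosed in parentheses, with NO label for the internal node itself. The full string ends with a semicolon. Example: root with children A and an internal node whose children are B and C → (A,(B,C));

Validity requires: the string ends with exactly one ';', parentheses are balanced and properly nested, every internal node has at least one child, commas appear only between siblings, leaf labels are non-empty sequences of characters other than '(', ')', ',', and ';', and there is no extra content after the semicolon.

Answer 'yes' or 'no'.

Input: ((B,Z,(L,S)),(D,F,(V,,Q)));
Paren balance: 5 '(' vs 5 ')' OK
Ends with single ';': True
Full parse: FAILS (empty leaf label at pos 21)
Valid: False

Answer: no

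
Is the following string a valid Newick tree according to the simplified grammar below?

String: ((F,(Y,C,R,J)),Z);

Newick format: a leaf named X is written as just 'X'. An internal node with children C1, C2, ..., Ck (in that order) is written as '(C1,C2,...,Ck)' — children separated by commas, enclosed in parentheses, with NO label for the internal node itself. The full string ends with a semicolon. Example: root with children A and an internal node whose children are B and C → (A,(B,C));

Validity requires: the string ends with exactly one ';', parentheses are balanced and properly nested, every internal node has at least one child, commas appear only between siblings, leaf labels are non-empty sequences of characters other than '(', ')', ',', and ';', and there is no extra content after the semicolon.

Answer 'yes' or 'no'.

Answer: yes

Derivation:
Input: ((F,(Y,C,R,J)),Z);
Paren balance: 3 '(' vs 3 ')' OK
Ends with single ';': True
Full parse: OK
Valid: True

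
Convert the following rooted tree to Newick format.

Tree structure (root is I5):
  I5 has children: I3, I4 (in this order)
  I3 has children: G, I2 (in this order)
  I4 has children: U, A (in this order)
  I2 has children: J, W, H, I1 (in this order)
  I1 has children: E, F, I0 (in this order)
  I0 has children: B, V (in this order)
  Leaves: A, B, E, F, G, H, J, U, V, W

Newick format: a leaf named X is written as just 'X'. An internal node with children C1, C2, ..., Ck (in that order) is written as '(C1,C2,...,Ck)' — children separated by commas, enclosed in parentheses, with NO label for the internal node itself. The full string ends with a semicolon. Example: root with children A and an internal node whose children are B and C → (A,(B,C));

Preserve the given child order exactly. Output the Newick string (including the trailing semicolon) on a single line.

Answer: ((G,(J,W,H,(E,F,(B,V)))),(U,A));

Derivation:
internal I5 with children ['I3', 'I4']
  internal I3 with children ['G', 'I2']
    leaf 'G' → 'G'
    internal I2 with children ['J', 'W', 'H', 'I1']
      leaf 'J' → 'J'
      leaf 'W' → 'W'
      leaf 'H' → 'H'
      internal I1 with children ['E', 'F', 'I0']
        leaf 'E' → 'E'
        leaf 'F' → 'F'
        internal I0 with children ['B', 'V']
          leaf 'B' → 'B'
          leaf 'V' → 'V'
        → '(B,V)'
      → '(E,F,(B,V))'
    → '(J,W,H,(E,F,(B,V)))'
  → '(G,(J,W,H,(E,F,(B,V))))'
  internal I4 with children ['U', 'A']
    leaf 'U' → 'U'
    leaf 'A' → 'A'
  → '(U,A)'
→ '((G,(J,W,H,(E,F,(B,V)))),(U,A))'
Final: ((G,(J,W,H,(E,F,(B,V)))),(U,A));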